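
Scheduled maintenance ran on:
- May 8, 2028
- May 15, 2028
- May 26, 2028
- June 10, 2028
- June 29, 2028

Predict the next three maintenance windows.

The spacing grows by 4 each time: 7, 11, 15, 19 days.
Next gap: 23 days. June 29, 2028 + 23 days = July 22, 2028.
Next gap: 27 days. July 22, 2028 + 27 days = August 18, 2028.
Next gap: 31 days. August 18, 2028 + 31 days = September 18, 2028.

July 22, 2028; August 18, 2028; September 18, 2028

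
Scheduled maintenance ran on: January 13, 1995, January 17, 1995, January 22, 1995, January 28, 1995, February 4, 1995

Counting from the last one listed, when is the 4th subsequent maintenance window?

The spacing grows by 1 each time: 4, 5, 6, 7 days.
Next gap: 8 days. February 4, 1995 + 8 days = February 12, 1995.
Next gap: 9 days. February 12, 1995 + 9 days = February 21, 1995.
Next gap: 10 days. February 21, 1995 + 10 days = March 3, 1995.
Next gap: 11 days. March 3, 1995 + 11 days = March 14, 1995.

March 14, 1995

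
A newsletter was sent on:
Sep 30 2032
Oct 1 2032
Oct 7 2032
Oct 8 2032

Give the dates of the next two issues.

Every event lands on a Thursday or Friday (gaps cycle 1, 6, 1).
So the schedule is: every Thursday and Friday.
Next Thursday: Oct 14 2032.
Next Friday: Oct 15 2032.

Oct 14 2032, Oct 15 2032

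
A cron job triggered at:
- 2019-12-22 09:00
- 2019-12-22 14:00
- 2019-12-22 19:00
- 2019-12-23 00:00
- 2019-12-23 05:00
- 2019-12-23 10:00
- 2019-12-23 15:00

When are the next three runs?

2019-12-23 20:00, 2019-12-24 01:00, 2019-12-24 06:00

The interval is a steady 5 hours (5, 5, 5, 5, 5, 5).
2019-12-23 15:00 + 5 h = 2019-12-23 20:00.
2019-12-23 20:00 + 5 h = 2019-12-24 01:00.
2019-12-24 01:00 + 5 h = 2019-12-24 06:00.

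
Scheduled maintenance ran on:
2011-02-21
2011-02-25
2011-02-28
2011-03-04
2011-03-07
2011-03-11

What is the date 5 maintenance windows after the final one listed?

Gaps: 4, 3, 4, 3, 4 days — not constant, but cyclic with period 2.
The events fall on every Monday and Friday.
The following Monday is 2011-03-14.
The following Friday is 2011-03-18.
The following Monday is 2011-03-21.
The following Friday is 2011-03-25.
Next Monday: 2011-03-28.

2011-03-28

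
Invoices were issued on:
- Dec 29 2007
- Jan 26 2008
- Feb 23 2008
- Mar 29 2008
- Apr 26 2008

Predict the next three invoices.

Every date is a Saturday; gaps 28, 28, 35, 28 days.
Each is the last Saturday of its month (at least one falls on the 29th or later, ruling out '4th Saturday').
Last Saturday of May 2008: May 31 2008.
June 2008 ends with Saturday Jun 28 2008.
Last Saturday of July 2008: Jul 26 2008.

May 31 2008, Jun 28 2008, Jul 26 2008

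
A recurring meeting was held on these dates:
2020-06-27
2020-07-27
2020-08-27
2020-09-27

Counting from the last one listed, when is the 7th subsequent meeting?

2021-04-27

Gaps: 30, 31, 31 days — not constant. Every event is on the 27th of the month.
Pattern: the 27th of each month.
Next: October 2020 → 2020-10-27.
November 2020: 2020-11-27.
Next: December 2020 → 2020-12-27.
Next: January 2021 → 2021-01-27.
February 2021: 2021-02-27.
Next: March 2021 → 2021-03-27.
Next: April 2021 → 2021-04-27.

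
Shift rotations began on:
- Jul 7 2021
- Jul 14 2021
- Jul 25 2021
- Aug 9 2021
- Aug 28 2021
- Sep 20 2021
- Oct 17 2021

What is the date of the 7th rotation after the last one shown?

Gaps: 7, 11, 15, 19, 23, 27 days — each gap is 4 larger than the previous one.
Next gap: 31 days. Oct 17 2021 + 31 days = Nov 17 2021.
Next gap: 35 days. Nov 17 2021 + 35 days = Dec 22 2021.
Next gap: 39 days. Dec 22 2021 + 39 days = Jan 30 2022.
Next gap: 43 days. Jan 30 2022 + 43 days = Mar 14 2022.
Next gap: 47 days. Mar 14 2022 + 47 days = Apr 30 2022.
Next gap: 51 days. Apr 30 2022 + 51 days = Jun 20 2022.
Next gap: 55 days. Jun 20 2022 + 55 days = Aug 14 2022.

Aug 14 2022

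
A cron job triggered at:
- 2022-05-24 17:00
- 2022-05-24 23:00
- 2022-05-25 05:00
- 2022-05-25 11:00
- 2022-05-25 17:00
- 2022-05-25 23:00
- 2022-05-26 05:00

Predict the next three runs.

2022-05-26 11:00, 2022-05-26 17:00, 2022-05-26 23:00

Spacing: 6, 6, 6, 6, 6, 6 h — constant 6 h.
2022-05-26 05:00 + 6 h = 2022-05-26 11:00.
2022-05-26 11:00 + 6 h = 2022-05-26 17:00.
2022-05-26 17:00 + 6 h = 2022-05-26 23:00.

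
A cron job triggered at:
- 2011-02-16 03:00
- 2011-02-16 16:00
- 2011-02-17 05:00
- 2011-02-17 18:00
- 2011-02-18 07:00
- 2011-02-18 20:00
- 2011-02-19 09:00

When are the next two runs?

Spacing: 13, 13, 13, 13, 13, 13 h — constant 13 h.
2011-02-19 09:00 + 13 h = 2011-02-19 22:00.
2011-02-19 22:00 + 13 h = 2011-02-20 11:00.

2011-02-19 22:00, 2011-02-20 11:00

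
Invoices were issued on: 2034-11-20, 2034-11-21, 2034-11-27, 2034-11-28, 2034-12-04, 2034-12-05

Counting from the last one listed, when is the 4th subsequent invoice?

2034-12-19

The gap pattern 1, 6, 1, 6, 1 repeats every 2 events.
These are the Mondays and Tuesdays of each week.
The following Monday is 2034-12-11.
The following Tuesday is 2034-12-12.
The following Monday is 2034-12-18.
The following Tuesday is 2034-12-19.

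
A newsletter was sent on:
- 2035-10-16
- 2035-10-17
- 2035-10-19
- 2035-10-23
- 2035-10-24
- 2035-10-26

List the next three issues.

2035-10-30, 2035-10-31, 2035-11-02

Gaps: 1, 2, 4, 1, 2 days — not constant, but cyclic with period 3.
The events fall on every Tuesday, Wednesday and Friday.
The following Tuesday is 2035-10-30.
The following Wednesday is 2035-10-31.
Next Friday: 2035-11-02.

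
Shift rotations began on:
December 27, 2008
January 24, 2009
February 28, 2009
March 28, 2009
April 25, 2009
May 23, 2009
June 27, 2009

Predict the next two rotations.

These are Saturdays at 28- or 35-day spacing (28, 35, 28, 28, 28, 35).
The pattern: 4th Saturday of the month.
4th Saturday of July 2009: July 25, 2009.
August 2009 — 4th Saturday is August 22, 2009.

July 25, 2009; August 22, 2009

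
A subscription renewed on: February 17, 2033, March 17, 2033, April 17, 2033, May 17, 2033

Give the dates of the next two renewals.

Each date is the 17th; the gaps (28, 31, 30) track the month lengths.
The rule is the 17th of each month.
June 2033: June 17, 2033.
Next: July 2033 → July 17, 2033.

June 17, 2033; July 17, 2033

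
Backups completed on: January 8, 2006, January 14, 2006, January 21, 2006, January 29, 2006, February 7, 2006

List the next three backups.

Gaps: 6, 7, 8, 9 days — each gap is 1 larger than the previous one.
Next gap: 10 days. February 7, 2006 + 10 days = February 17, 2006.
Next gap: 11 days. February 17, 2006 + 11 days = February 28, 2006.
Next gap: 12 days. February 28, 2006 + 12 days = March 12, 2006.

February 17, 2006; February 28, 2006; March 12, 2006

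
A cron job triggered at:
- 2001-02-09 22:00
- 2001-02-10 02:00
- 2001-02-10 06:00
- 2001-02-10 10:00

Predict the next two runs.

Gaps: 4, 4, 4 hours — each event is 4 hours after the previous one.
2001-02-10 10:00 + 4 h = 2001-02-10 14:00.
2001-02-10 14:00 + 4 h = 2001-02-10 18:00.

2001-02-10 14:00, 2001-02-10 18:00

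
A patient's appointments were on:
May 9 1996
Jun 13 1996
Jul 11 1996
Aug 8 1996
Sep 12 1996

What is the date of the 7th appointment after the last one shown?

Apr 10 1997

These are Thursdays at 28- or 35-day spacing (35, 28, 28, 35).
The pattern: 2nd Thursday of the month.
2nd Thursday of October 1996: Oct 10 1996.
November 1996 — 2nd Thursday is Nov 14 1996.
2nd Thursday of December 1996: Dec 12 1996.
January 1997 — 2nd Thursday is Jan 9 1997.
February 1997 — 2nd Thursday is Feb 13 1997.
2nd Thursday of March 1997: Mar 13 1997.
April 1997 — 2nd Thursday is Apr 10 1997.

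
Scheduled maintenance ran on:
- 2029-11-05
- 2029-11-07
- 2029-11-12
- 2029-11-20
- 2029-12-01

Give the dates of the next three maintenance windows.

2029-12-15, 2030-01-01, 2030-01-21

The spacing grows by 3 each time: 2, 5, 8, 11 days.
Next gap: 14 days. 2029-12-01 + 14 days = 2029-12-15.
Next gap: 17 days. 2029-12-15 + 17 days = 2030-01-01.
Next gap: 20 days. 2030-01-01 + 20 days = 2030-01-21.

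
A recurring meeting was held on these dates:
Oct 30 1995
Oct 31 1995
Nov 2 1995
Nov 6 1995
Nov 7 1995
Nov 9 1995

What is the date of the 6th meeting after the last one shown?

Nov 23 1995

Every event lands on a Monday or Tuesday or Thursday (gaps cycle 1, 2, 4, 1, 2).
So the schedule is: every Monday, Tuesday and Thursday.
The following Monday is Nov 13 1995.
The following Tuesday is Nov 14 1995.
The following Thursday is Nov 16 1995.
The following Monday is Nov 20 1995.
Next Tuesday: Nov 21 1995.
Next Thursday: Nov 23 1995.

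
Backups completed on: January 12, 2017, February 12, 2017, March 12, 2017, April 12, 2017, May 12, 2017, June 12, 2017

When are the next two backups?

The day-of-month is always 12 (31, 28, 31, 30, 31 days between events).
So this recurs on the 12th of each month.
Next: July 2017 → July 12, 2017.
August 2017: August 12, 2017.

July 12, 2017; August 12, 2017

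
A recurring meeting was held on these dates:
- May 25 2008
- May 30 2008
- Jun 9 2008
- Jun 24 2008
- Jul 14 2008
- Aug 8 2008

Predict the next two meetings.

Gaps: 5, 10, 15, 20, 25 days — each gap is 5 larger than the previous one.
Next gap: 30 days. Aug 8 2008 + 30 days = Sep 7 2008.
Next gap: 35 days. Sep 7 2008 + 35 days = Oct 12 2008.

Sep 7 2008, Oct 12 2008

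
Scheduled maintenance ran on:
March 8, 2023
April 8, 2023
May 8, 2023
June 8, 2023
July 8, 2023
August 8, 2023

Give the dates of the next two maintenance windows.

September 8, 2023; October 8, 2023

The day-of-month is always 8 (31, 30, 31, 30, 31 days between events).
So this recurs on the 8th of each month.
Next: September 2023 → September 8, 2023.
October 2023: October 8, 2023.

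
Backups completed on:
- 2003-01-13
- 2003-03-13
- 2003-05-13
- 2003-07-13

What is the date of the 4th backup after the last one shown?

Each date is the 13th; the gaps (59, 61, 61) track the month lengths.
The rule is the 13th of every 2 months.
Next: September 2003 → 2003-09-13.
November 2003: 2003-11-13.
Next: January 2004 → 2004-01-13.
March 2004: 2004-03-13.

2004-03-13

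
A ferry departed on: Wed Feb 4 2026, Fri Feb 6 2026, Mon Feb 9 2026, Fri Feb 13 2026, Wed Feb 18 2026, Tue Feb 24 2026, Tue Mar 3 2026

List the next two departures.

Wed Mar 11 2026, Fri Mar 20 2026

Gaps: 2, 3, 4, 5, 6, 7 days — each gap is 1 larger than the previous one.
Next gap: 8 days. Tue Mar 3 2026 + 8 days = Wed Mar 11 2026.
Next gap: 9 days. Wed Mar 11 2026 + 9 days = Fri Mar 20 2026.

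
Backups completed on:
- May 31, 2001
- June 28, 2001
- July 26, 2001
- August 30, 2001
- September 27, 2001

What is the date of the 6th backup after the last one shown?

March 28, 2002

All Thursdays; the gaps (28, 28, 35, 28) vary with month length.
This is the last Thursday of each month.
Last Thursday of October 2001: October 25, 2001.
Last Thursday of November 2001: November 29, 2001.
December 2001 ends with Thursday December 27, 2001.
Last Thursday of January 2002: January 31, 2002.
Last Thursday of February 2002: February 28, 2002.
March 2002 ends with Thursday March 28, 2002.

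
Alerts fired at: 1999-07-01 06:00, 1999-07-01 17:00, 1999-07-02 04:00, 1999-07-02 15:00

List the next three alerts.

1999-07-03 02:00, 1999-07-03 13:00, 1999-07-04 00:00

The interval is a steady 11 hours (11, 11, 11).
1999-07-02 15:00 + 11 h = 1999-07-03 02:00.
1999-07-03 02:00 + 11 h = 1999-07-03 13:00.
1999-07-03 13:00 + 11 h = 1999-07-04 00:00.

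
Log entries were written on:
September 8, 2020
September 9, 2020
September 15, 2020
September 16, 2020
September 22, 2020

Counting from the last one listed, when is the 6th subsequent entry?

The gap pattern 1, 6, 1, 6 repeats every 2 events.
These are the Tuesdays and Wednesdays of each week.
Next Wednesday: September 23, 2020.
Next Tuesday: September 29, 2020.
The following Wednesday is September 30, 2020.
Next Tuesday: October 6, 2020.
The following Wednesday is October 7, 2020.
The following Tuesday is October 13, 2020.

October 13, 2020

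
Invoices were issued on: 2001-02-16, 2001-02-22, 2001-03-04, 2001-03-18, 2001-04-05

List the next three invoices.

2001-04-27, 2001-05-23, 2001-06-22

The spacing grows by 4 each time: 6, 10, 14, 18 days.
Next gap: 22 days. 2001-04-05 + 22 days = 2001-04-27.
Next gap: 26 days. 2001-04-27 + 26 days = 2001-05-23.
Next gap: 30 days. 2001-05-23 + 30 days = 2001-06-22.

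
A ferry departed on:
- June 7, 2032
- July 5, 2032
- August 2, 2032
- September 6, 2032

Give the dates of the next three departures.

October 4, 2032; November 1, 2032; December 6, 2032

All dates are Mondays, 28, 28, 35 days apart.
Specifically, the 1st Monday of each month.
1st Monday of October 2032: October 4, 2032.
1st Monday of November 2032: November 1, 2032.
December 2032 — 1st Monday is December 6, 2032.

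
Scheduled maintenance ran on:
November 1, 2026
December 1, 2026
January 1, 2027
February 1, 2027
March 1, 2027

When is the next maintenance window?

Gaps: 30, 31, 31, 28 days — not constant. Every event is on the 1st of the month.
Pattern: the 1st of each month.
April 2027: April 1, 2027.

April 1, 2027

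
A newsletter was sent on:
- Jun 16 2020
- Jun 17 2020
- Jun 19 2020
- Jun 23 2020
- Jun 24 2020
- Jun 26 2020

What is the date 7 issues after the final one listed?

Gaps: 1, 2, 4, 1, 2 days — not constant, but cyclic with period 3.
The events fall on every Tuesday, Wednesday and Friday.
The following Tuesday is Jun 30 2020.
The following Wednesday is Jul 1 2020.
The following Friday is Jul 3 2020.
Next Tuesday: Jul 7 2020.
The following Wednesday is Jul 8 2020.
Next Friday: Jul 10 2020.
The following Tuesday is Jul 14 2020.

Jul 14 2020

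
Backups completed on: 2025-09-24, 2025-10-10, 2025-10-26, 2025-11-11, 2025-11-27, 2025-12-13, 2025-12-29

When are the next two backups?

Every event comes 16 days after the last (16, 16, 16, 16, 16, 16).
2025-12-29 + 16 days = 2026-01-14.
2026-01-14 + 16 days = 2026-01-30.

2026-01-14, 2026-01-30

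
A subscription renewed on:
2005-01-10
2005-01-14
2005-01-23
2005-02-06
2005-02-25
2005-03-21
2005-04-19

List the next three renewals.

Intervals are 4, 9, 14, 19, 24, 29 days — an arithmetic progression with common difference 5.
Next gap: 34 days. 2005-04-19 + 34 days = 2005-05-23.
Next gap: 39 days. 2005-05-23 + 39 days = 2005-07-01.
Next gap: 44 days. 2005-07-01 + 44 days = 2005-08-14.

2005-05-23, 2005-07-01, 2005-08-14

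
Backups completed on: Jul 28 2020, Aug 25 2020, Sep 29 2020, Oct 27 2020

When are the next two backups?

These are Tuesdays with 28, 35, 28-day gaps.
Each is the final Tuesday of its month — Sep 29 2020 is past the 28th, so '4th Tuesday' doesn't fit.
Last Tuesday of November 2020: Nov 24 2020.
December 2020 ends with Tuesday Dec 29 2020.

Nov 24 2020, Dec 29 2020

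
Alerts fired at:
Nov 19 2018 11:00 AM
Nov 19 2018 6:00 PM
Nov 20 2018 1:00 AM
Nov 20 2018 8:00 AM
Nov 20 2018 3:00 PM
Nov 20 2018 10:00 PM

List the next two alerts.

Nov 21 2018 5:00 AM, Nov 21 2018 12:00 PM

Gaps: 7, 7, 7, 7, 7 hours — each event is 7 hours after the previous one.
Nov 20 2018 10:00 PM + 7 h = Nov 21 2018 5:00 AM.
Nov 21 2018 5:00 AM + 7 h = Nov 21 2018 12:00 PM.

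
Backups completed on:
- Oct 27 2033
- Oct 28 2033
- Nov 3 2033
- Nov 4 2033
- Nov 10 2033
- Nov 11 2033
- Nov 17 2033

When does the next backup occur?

Gaps: 1, 6, 1, 6, 1, 6 days — not constant, but cyclic with period 2.
The events fall on every Thursday and Friday.
Next Friday: Nov 18 2033.

Nov 18 2033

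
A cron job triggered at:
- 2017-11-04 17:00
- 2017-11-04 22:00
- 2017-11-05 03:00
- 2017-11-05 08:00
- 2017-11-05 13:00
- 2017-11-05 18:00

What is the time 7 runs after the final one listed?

The interval is a steady 5 hours (5, 5, 5, 5, 5).
2017-11-05 18:00 + 5 h = 2017-11-05 23:00.
2017-11-05 23:00 + 5 h = 2017-11-06 04:00.
2017-11-06 04:00 + 5 h = 2017-11-06 09:00.
2017-11-06 09:00 + 5 h = 2017-11-06 14:00.
2017-11-06 14:00 + 5 h = 2017-11-06 19:00.
2017-11-06 19:00 + 5 h = 2017-11-07 00:00.
2017-11-07 00:00 + 5 h = 2017-11-07 05:00.

2017-11-07 05:00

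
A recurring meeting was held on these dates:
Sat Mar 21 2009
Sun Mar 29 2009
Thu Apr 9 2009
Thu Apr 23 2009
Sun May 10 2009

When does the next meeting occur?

The spacing grows by 3 each time: 8, 11, 14, 17 days.
Next gap: 20 days. Sun May 10 2009 + 20 days = Sat May 30 2009.

Sat May 30 2009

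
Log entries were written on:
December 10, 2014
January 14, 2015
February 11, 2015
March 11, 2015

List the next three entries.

These are Wednesdays at 28- or 35-day spacing (35, 28, 28).
The pattern: 2nd Wednesday of the month.
April 2015 — 2nd Wednesday is April 8, 2015.
May 2015 — 2nd Wednesday is May 13, 2015.
2nd Wednesday of June 2015: June 10, 2015.

April 8, 2015; May 13, 2015; June 10, 2015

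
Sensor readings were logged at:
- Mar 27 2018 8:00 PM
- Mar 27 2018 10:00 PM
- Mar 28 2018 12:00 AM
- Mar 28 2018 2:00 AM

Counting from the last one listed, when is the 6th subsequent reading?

The interval is a steady 2 hours (2, 2, 2).
Mar 28 2018 2:00 AM + 2 h = Mar 28 2018 4:00 AM.
Mar 28 2018 4:00 AM + 2 h = Mar 28 2018 6:00 AM.
Mar 28 2018 6:00 AM + 2 h = Mar 28 2018 8:00 AM.
Mar 28 2018 8:00 AM + 2 h = Mar 28 2018 10:00 AM.
Mar 28 2018 10:00 AM + 2 h = Mar 28 2018 12:00 PM.
Mar 28 2018 12:00 PM + 2 h = Mar 28 2018 2:00 PM.

Mar 28 2018 2:00 PM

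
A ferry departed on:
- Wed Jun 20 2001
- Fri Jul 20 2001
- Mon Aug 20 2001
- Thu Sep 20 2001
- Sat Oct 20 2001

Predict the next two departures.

Tue Nov 20 2001, Thu Dec 20 2001

The day-of-month is always 20 (30, 31, 31, 30 days between events).
So this recurs on the 20th of each month.
November 2001: Tue Nov 20 2001.
Next: December 2001 → Thu Dec 20 2001.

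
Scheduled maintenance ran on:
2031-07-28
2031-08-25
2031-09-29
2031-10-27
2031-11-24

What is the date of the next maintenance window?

Every date is a Monday; gaps 28, 35, 28, 28 days.
Each is the last Monday of its month (at least one falls on the 29th or later, ruling out '4th Monday').
Last Monday of December 2031: 2031-12-29.

2031-12-29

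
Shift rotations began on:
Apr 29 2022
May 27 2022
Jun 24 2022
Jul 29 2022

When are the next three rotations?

All Fridays; the gaps (28, 28, 35) vary with month length.
This is the last Friday of each month.
August 2022 ends with Friday Aug 26 2022.
Last Friday of September 2022: Sep 30 2022.
October 2022 ends with Friday Oct 28 2022.

Aug 26 2022, Sep 30 2022, Oct 28 2022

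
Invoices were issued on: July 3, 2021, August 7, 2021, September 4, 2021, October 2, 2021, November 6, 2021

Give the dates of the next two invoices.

All dates are Saturdays, 35, 28, 28, 35 days apart.
Specifically, the 1st Saturday of each month.
December 2021 — 1st Saturday is December 4, 2021.
1st Saturday of January 2022: January 1, 2022.

December 4, 2021; January 1, 2022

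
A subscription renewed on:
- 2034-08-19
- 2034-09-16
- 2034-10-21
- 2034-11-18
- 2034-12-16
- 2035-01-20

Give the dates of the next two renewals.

2035-02-17, 2035-03-17

Gaps: 28, 35, 28, 28, 35 days — a mix of 28 and 35. Every date is a Saturday.
Each is the 3rd Saturday of its month.
February 2035 — 3rd Saturday is 2035-02-17.
3rd Saturday of March 2035: 2035-03-17.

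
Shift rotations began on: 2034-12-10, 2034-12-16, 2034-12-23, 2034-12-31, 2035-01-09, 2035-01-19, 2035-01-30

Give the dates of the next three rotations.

Intervals are 6, 7, 8, 9, 10, 11 days — an arithmetic progression with common difference 1.
Next gap: 12 days. 2035-01-30 + 12 days = 2035-02-11.
Next gap: 13 days. 2035-02-11 + 13 days = 2035-02-24.
Next gap: 14 days. 2035-02-24 + 14 days = 2035-03-10.

2035-02-11, 2035-02-24, 2035-03-10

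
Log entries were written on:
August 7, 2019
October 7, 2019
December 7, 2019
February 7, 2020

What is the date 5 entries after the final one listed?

Gaps: 61, 61, 62 days — not constant. Every event is on the 7th of the month.
Pattern: the 7th of every 2 months.
Next: April 2020 → April 7, 2020.
June 2020: June 7, 2020.
Next: August 2020 → August 7, 2020.
Next: October 2020 → October 7, 2020.
Next: December 2020 → December 7, 2020.

December 7, 2020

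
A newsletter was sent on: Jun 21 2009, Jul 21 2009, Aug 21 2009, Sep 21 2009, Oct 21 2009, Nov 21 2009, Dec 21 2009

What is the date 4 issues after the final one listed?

Gaps: 30, 31, 31, 30, 31, 30 days — not constant. Every event is on the 21st of the month.
Pattern: the 21st of each month.
January 2010: Jan 21 2010.
Next: February 2010 → Feb 21 2010.
Next: March 2010 → Mar 21 2010.
April 2010: Apr 21 2010.

Apr 21 2010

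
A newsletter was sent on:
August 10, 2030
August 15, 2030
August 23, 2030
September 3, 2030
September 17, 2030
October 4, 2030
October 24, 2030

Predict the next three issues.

November 16, 2030; December 12, 2030; January 10, 2031

Gaps: 5, 8, 11, 14, 17, 20 days — each gap is 3 larger than the previous one.
Next gap: 23 days. October 24, 2030 + 23 days = November 16, 2030.
Next gap: 26 days. November 16, 2030 + 26 days = December 12, 2030.
Next gap: 29 days. December 12, 2030 + 29 days = January 10, 2031.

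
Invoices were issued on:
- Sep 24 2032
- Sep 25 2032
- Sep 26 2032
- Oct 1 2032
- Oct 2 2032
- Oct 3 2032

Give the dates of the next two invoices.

Every event lands on a Friday or Saturday or Sunday (gaps cycle 1, 1, 5, 1, 1).
So the schedule is: every Friday, Saturday and Sunday.
The following Friday is Oct 8 2032.
The following Saturday is Oct 9 2032.

Oct 8 2032, Oct 9 2032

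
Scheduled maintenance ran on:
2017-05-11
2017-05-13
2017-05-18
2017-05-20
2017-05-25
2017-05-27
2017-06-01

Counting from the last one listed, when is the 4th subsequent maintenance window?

2017-06-15

Gaps: 2, 5, 2, 5, 2, 5 days — not constant, but cyclic with period 2.
The events fall on every Thursday and Saturday.
Next Saturday: 2017-06-03.
Next Thursday: 2017-06-08.
Next Saturday: 2017-06-10.
The following Thursday is 2017-06-15.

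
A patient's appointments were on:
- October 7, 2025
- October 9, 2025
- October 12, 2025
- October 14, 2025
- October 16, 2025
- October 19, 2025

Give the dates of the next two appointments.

The gap pattern 2, 3, 2, 2, 3 repeats every 3 events.
These are the Tuesdays, Thursdays and Sundays of each week.
Next Tuesday: October 21, 2025.
Next Thursday: October 23, 2025.

October 21, 2025; October 23, 2025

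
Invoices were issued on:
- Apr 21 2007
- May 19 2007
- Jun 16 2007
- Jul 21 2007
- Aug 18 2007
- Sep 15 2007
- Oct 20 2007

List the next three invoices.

Nov 17 2007, Dec 15 2007, Jan 19 2008

Gaps: 28, 28, 35, 28, 28, 35 days — a mix of 28 and 35. Every date is a Saturday.
Each is the 3rd Saturday of its month.
3rd Saturday of November 2007: Nov 17 2007.
December 2007 — 3rd Saturday is Dec 15 2007.
January 2008 — 3rd Saturday is Jan 19 2008.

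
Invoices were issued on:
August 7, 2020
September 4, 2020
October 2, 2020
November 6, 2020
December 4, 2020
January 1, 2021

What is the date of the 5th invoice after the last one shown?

All dates are Fridays, 28, 28, 35, 28, 28 days apart.
Specifically, the 1st Friday of each month.
1st Friday of February 2021: February 5, 2021.
March 2021 — 1st Friday is March 5, 2021.
April 2021 — 1st Friday is April 2, 2021.
1st Friday of May 2021: May 7, 2021.
1st Friday of June 2021: June 4, 2021.

June 4, 2021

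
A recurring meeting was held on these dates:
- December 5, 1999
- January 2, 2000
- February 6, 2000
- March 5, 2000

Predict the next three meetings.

Gaps: 28, 35, 28 days — a mix of 28 and 35. Every date is a Sunday.
Each is the 1st Sunday of its month.
April 2000 — 1st Sunday is April 2, 2000.
May 2000 — 1st Sunday is May 7, 2000.
June 2000 — 1st Sunday is June 4, 2000.

April 2, 2000; May 7, 2000; June 4, 2000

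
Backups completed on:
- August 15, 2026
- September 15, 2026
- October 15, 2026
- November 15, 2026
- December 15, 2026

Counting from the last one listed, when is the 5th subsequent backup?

May 15, 2027

Each date is the 15th; the gaps (31, 30, 31, 30) track the month lengths.
The rule is the 15th of each month.
January 2027: January 15, 2027.
February 2027: February 15, 2027.
March 2027: March 15, 2027.
Next: April 2027 → April 15, 2027.
May 2027: May 15, 2027.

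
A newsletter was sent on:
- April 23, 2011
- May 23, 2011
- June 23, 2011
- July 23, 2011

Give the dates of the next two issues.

Gaps: 30, 31, 30 days — not constant. Every event is on the 23rd of the month.
Pattern: the 23rd of each month.
August 2011: August 23, 2011.
Next: September 2011 → September 23, 2011.

August 23, 2011; September 23, 2011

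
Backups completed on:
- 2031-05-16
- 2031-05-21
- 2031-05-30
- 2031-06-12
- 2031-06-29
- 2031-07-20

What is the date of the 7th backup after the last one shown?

2032-04-04

Gaps: 5, 9, 13, 17, 21 days — each gap is 4 larger than the previous one.
Next gap: 25 days. 2031-07-20 + 25 days = 2031-08-14.
Next gap: 29 days. 2031-08-14 + 29 days = 2031-09-12.
Next gap: 33 days. 2031-09-12 + 33 days = 2031-10-15.
Next gap: 37 days. 2031-10-15 + 37 days = 2031-11-21.
Next gap: 41 days. 2031-11-21 + 41 days = 2032-01-01.
Next gap: 45 days. 2032-01-01 + 45 days = 2032-02-15.
Next gap: 49 days. 2032-02-15 + 49 days = 2032-04-04.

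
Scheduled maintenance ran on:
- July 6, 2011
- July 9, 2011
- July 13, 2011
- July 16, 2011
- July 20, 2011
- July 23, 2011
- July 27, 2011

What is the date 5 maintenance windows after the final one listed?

The gap pattern 3, 4, 3, 4, 3, 4 repeats every 2 events.
These are the Wednesdays and Saturdays of each week.
Next Saturday: July 30, 2011.
Next Wednesday: August 3, 2011.
Next Saturday: August 6, 2011.
The following Wednesday is August 10, 2011.
The following Saturday is August 13, 2011.

August 13, 2011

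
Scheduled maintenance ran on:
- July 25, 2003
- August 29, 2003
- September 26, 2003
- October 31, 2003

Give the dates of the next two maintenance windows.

November 28, 2003; December 26, 2003

All Fridays; the gaps (35, 28, 35) vary with month length.
This is the last Friday of each month.
Last Friday of November 2003: November 28, 2003.
December 2003 ends with Friday December 26, 2003.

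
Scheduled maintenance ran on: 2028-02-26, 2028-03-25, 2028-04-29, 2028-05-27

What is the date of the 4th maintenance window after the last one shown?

Every date is a Saturday; gaps 28, 35, 28 days.
Each is the last Saturday of its month (at least one falls on the 29th or later, ruling out '4th Saturday').
June 2028 ends with Saturday 2028-06-24.
July 2028 ends with Saturday 2028-07-29.
August 2028 ends with Saturday 2028-08-26.
September 2028 ends with Saturday 2028-09-30.

2028-09-30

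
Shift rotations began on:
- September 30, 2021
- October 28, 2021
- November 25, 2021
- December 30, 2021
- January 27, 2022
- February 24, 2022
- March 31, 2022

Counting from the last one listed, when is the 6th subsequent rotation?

Every date is a Thursday; gaps 28, 28, 35, 28, 28, 35 days.
Each is the last Thursday of its month (at least one falls on the 29th or later, ruling out '4th Thursday').
April 2022 ends with Thursday April 28, 2022.
May 2022 ends with Thursday May 26, 2022.
Last Thursday of June 2022: June 30, 2022.
Last Thursday of July 2022: July 28, 2022.
Last Thursday of August 2022: August 25, 2022.
Last Thursday of September 2022: September 29, 2022.

September 29, 2022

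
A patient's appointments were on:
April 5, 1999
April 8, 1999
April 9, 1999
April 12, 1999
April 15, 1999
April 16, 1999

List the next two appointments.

Gaps: 3, 1, 3, 3, 1 days — not constant, but cyclic with period 3.
The events fall on every Monday, Thursday and Friday.
The following Monday is April 19, 1999.
Next Thursday: April 22, 1999.

April 19, 1999; April 22, 1999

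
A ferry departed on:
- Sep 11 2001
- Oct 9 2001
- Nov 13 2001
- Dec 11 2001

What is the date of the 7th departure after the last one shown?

Jul 9 2002

All dates are Tuesdays, 28, 35, 28 days apart.
Specifically, the 2nd Tuesday of each month.
2nd Tuesday of January 2002: Jan 8 2002.
February 2002 — 2nd Tuesday is Feb 12 2002.
March 2002 — 2nd Tuesday is Mar 12 2002.
2nd Tuesday of April 2002: Apr 9 2002.
May 2002 — 2nd Tuesday is May 14 2002.
2nd Tuesday of June 2002: Jun 11 2002.
July 2002 — 2nd Tuesday is Jul 9 2002.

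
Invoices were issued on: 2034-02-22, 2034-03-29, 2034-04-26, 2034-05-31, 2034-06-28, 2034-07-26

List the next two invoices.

All Wednesdays; the gaps (35, 28, 35, 28, 28) vary with month length.
This is the last Wednesday of each month.
Last Wednesday of August 2034: 2034-08-30.
September 2034 ends with Wednesday 2034-09-27.

2034-08-30, 2034-09-27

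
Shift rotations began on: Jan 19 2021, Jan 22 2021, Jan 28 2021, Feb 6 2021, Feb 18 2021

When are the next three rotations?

Mar 5 2021, Mar 23 2021, Apr 13 2021

The spacing grows by 3 each time: 3, 6, 9, 12 days.
Next gap: 15 days. Feb 18 2021 + 15 days = Mar 5 2021.
Next gap: 18 days. Mar 5 2021 + 18 days = Mar 23 2021.
Next gap: 21 days. Mar 23 2021 + 21 days = Apr 13 2021.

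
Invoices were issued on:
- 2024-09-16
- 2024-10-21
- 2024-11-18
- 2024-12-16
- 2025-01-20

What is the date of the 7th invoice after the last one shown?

All dates are Mondays, 35, 28, 28, 35 days apart.
Specifically, the 3rd Monday of each month.
3rd Monday of February 2025: 2025-02-17.
March 2025 — 3rd Monday is 2025-03-17.
April 2025 — 3rd Monday is 2025-04-21.
May 2025 — 3rd Monday is 2025-05-19.
June 2025 — 3rd Monday is 2025-06-16.
July 2025 — 3rd Monday is 2025-07-21.
August 2025 — 3rd Monday is 2025-08-18.

2025-08-18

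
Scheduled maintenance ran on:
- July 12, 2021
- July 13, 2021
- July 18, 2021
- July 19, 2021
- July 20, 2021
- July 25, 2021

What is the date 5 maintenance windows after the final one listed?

August 3, 2021

Every event lands on a Monday or Tuesday or Sunday (gaps cycle 1, 5, 1, 1, 5).
So the schedule is: every Monday, Tuesday and Sunday.
Next Monday: July 26, 2021.
The following Tuesday is July 27, 2021.
Next Sunday: August 1, 2021.
The following Monday is August 2, 2021.
The following Tuesday is August 3, 2021.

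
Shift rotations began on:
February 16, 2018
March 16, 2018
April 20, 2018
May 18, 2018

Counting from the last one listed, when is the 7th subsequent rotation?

December 21, 2018

These are Fridays at 28- or 35-day spacing (28, 35, 28).
The pattern: 3rd Friday of the month.
3rd Friday of June 2018: June 15, 2018.
July 2018 — 3rd Friday is July 20, 2018.
3rd Friday of August 2018: August 17, 2018.
3rd Friday of September 2018: September 21, 2018.
3rd Friday of October 2018: October 19, 2018.
November 2018 — 3rd Friday is November 16, 2018.
December 2018 — 3rd Friday is December 21, 2018.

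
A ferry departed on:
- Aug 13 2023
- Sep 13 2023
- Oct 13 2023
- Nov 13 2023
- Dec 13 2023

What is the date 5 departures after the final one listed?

Gaps: 31, 30, 31, 30 days — not constant. Every event is on the 13th of the month.
Pattern: the 13th of each month.
Next: January 2024 → Jan 13 2024.
February 2024: Feb 13 2024.
March 2024: Mar 13 2024.
April 2024: Apr 13 2024.
May 2024: May 13 2024.

May 13 2024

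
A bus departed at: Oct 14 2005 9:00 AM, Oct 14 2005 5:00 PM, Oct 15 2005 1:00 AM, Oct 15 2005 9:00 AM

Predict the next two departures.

Oct 15 2005 5:00 PM, Oct 16 2005 1:00 AM

The interval is a steady 8 hours (8, 8, 8).
Oct 15 2005 9:00 AM + 8 h = Oct 15 2005 5:00 PM.
Oct 15 2005 5:00 PM + 8 h = Oct 16 2005 1:00 AM.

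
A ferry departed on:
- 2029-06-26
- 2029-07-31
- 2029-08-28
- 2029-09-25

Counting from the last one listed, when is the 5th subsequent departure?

2030-02-26

Every date is a Tuesday; gaps 35, 28, 28 days.
Each is the last Tuesday of its month (at least one falls on the 29th or later, ruling out '4th Tuesday').
October 2029 ends with Tuesday 2029-10-30.
November 2029 ends with Tuesday 2029-11-27.
December 2029 ends with Tuesday 2029-12-25.
Last Tuesday of January 2030: 2030-01-29.
February 2030 ends with Tuesday 2030-02-26.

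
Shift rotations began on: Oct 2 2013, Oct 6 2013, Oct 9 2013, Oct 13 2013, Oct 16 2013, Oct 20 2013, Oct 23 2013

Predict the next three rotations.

Oct 27 2013, Oct 30 2013, Nov 3 2013

Gaps: 4, 3, 4, 3, 4, 3 days — not constant, but cyclic with period 2.
The events fall on every Wednesday and Sunday.
The following Sunday is Oct 27 2013.
Next Wednesday: Oct 30 2013.
Next Sunday: Nov 3 2013.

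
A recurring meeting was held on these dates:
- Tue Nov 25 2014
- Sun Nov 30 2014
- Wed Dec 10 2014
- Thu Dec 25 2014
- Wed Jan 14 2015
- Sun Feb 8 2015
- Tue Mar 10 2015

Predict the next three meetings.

Tue Apr 14 2015, Sun May 24 2015, Wed Jul 8 2015

Gaps: 5, 10, 15, 20, 25, 30 days — each gap is 5 larger than the previous one.
Next gap: 35 days. Tue Mar 10 2015 + 35 days = Tue Apr 14 2015.
Next gap: 40 days. Tue Apr 14 2015 + 40 days = Sun May 24 2015.
Next gap: 45 days. Sun May 24 2015 + 45 days = Wed Jul 8 2015.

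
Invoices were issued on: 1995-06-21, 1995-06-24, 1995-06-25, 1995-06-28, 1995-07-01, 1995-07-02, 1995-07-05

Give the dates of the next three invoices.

Every event lands on a Wednesday or Saturday or Sunday (gaps cycle 3, 1, 3, 3, 1, 3).
So the schedule is: every Wednesday, Saturday and Sunday.
The following Saturday is 1995-07-08.
Next Sunday: 1995-07-09.
Next Wednesday: 1995-07-12.

1995-07-08, 1995-07-09, 1995-07-12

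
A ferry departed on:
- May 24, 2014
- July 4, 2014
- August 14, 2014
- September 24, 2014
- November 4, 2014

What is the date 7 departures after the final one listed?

August 18, 2015

The spacing is 41, 41, 41, 41 days — always 41 days.
November 4, 2014 + 41 days = December 15, 2014.
December 15, 2014 + 41 days = January 25, 2015.
January 25, 2015 + 41 days = March 7, 2015.
March 7, 2015 + 41 days = April 17, 2015.
April 17, 2015 + 41 days = May 28, 2015.
May 28, 2015 + 41 days = July 8, 2015.
July 8, 2015 + 41 days = August 18, 2015.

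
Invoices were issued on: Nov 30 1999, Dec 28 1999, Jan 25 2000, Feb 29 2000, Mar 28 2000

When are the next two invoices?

These are Tuesdays with 28, 28, 35, 28-day gaps.
Each is the final Tuesday of its month — Nov 30 1999 is past the 28th, so '4th Tuesday' doesn't fit.
Last Tuesday of April 2000: Apr 25 2000.
Last Tuesday of May 2000: May 30 2000.

Apr 25 2000, May 30 2000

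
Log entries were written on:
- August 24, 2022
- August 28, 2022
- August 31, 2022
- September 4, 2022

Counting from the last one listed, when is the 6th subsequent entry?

Every event lands on a Wednesday or Sunday (gaps cycle 4, 3, 4).
So the schedule is: every Wednesday and Sunday.
Next Wednesday: September 7, 2022.
The following Sunday is September 11, 2022.
Next Wednesday: September 14, 2022.
The following Sunday is September 18, 2022.
Next Wednesday: September 21, 2022.
The following Sunday is September 25, 2022.

September 25, 2022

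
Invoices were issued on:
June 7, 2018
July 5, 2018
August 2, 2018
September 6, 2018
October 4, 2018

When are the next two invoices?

November 1, 2018; December 6, 2018

All dates are Thursdays, 28, 28, 35, 28 days apart.
Specifically, the 1st Thursday of each month.
1st Thursday of November 2018: November 1, 2018.
December 2018 — 1st Thursday is December 6, 2018.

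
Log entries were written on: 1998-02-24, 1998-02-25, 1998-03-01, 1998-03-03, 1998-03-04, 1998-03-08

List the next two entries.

The gap pattern 1, 4, 2, 1, 4 repeats every 3 events.
These are the Tuesdays, Wednesdays and Sundays of each week.
Next Tuesday: 1998-03-10.
The following Wednesday is 1998-03-11.

1998-03-10, 1998-03-11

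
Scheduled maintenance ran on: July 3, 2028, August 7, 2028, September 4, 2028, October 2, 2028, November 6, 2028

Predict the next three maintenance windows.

Gaps: 35, 28, 28, 35 days — a mix of 28 and 35. Every date is a Monday.
Each is the 1st Monday of its month.
1st Monday of December 2028: December 4, 2028.
January 2029 — 1st Monday is January 1, 2029.
1st Monday of February 2029: February 5, 2029.

December 4, 2028; January 1, 2029; February 5, 2029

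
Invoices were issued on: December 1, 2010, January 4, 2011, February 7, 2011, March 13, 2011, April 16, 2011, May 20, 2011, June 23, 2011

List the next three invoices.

Every event comes 34 days after the last (34, 34, 34, 34, 34, 34).
June 23, 2011 + 34 days = July 27, 2011.
July 27, 2011 + 34 days = August 30, 2011.
August 30, 2011 + 34 days = October 3, 2011.

July 27, 2011; August 30, 2011; October 3, 2011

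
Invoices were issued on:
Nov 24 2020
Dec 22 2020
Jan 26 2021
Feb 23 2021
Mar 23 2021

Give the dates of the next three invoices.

All dates are Tuesdays, 28, 35, 28, 28 days apart.
Specifically, the 4th Tuesday of each month.
April 2021 — 4th Tuesday is Apr 27 2021.
4th Tuesday of May 2021: May 25 2021.
4th Tuesday of June 2021: Jun 22 2021.

Apr 27 2021, May 25 2021, Jun 22 2021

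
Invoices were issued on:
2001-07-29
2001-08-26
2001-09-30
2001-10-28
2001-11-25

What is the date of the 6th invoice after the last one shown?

2002-05-26

All Sundays; the gaps (28, 35, 28, 28) vary with month length.
This is the last Sunday of each month.
December 2001 ends with Sunday 2001-12-30.
Last Sunday of January 2002: 2002-01-27.
February 2002 ends with Sunday 2002-02-24.
Last Sunday of March 2002: 2002-03-31.
Last Sunday of April 2002: 2002-04-28.
May 2002 ends with Sunday 2002-05-26.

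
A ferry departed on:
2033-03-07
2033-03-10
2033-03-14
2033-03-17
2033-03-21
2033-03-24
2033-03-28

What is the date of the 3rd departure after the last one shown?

Gaps: 3, 4, 3, 4, 3, 4 days — not constant, but cyclic with period 2.
The events fall on every Monday and Thursday.
Next Thursday: 2033-03-31.
Next Monday: 2033-04-04.
The following Thursday is 2033-04-07.

2033-04-07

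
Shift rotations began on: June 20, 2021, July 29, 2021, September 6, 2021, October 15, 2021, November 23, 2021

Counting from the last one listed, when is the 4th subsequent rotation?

April 28, 2022

Every event comes 39 days after the last (39, 39, 39, 39).
November 23, 2021 + 39 days = January 1, 2022.
January 1, 2022 + 39 days = February 9, 2022.
February 9, 2022 + 39 days = March 20, 2022.
March 20, 2022 + 39 days = April 28, 2022.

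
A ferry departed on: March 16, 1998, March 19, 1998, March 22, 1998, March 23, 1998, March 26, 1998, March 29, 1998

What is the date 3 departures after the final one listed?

Every event lands on a Monday or Thursday or Sunday (gaps cycle 3, 3, 1, 3, 3).
So the schedule is: every Monday, Thursday and Sunday.
The following Monday is March 30, 1998.
Next Thursday: April 2, 1998.
The following Sunday is April 5, 1998.

April 5, 1998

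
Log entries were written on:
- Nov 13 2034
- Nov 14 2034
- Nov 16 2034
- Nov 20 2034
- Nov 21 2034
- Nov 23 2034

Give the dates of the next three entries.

Gaps: 1, 2, 4, 1, 2 days — not constant, but cyclic with period 3.
The events fall on every Monday, Tuesday and Thursday.
Next Monday: Nov 27 2034.
Next Tuesday: Nov 28 2034.
The following Thursday is Nov 30 2034.

Nov 27 2034, Nov 28 2034, Nov 30 2034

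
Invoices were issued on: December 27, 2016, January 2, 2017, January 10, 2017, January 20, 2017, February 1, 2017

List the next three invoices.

February 15, 2017; March 3, 2017; March 21, 2017

Intervals are 6, 8, 10, 12 days — an arithmetic progression with common difference 2.
Next gap: 14 days. February 1, 2017 + 14 days = February 15, 2017.
Next gap: 16 days. February 15, 2017 + 16 days = March 3, 2017.
Next gap: 18 days. March 3, 2017 + 18 days = March 21, 2017.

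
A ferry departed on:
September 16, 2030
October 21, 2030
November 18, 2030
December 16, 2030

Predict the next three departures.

These are Mondays at 28- or 35-day spacing (35, 28, 28).
The pattern: 3rd Monday of the month.
January 2031 — 3rd Monday is January 20, 2031.
3rd Monday of February 2031: February 17, 2031.
March 2031 — 3rd Monday is March 17, 2031.

January 20, 2031; February 17, 2031; March 17, 2031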